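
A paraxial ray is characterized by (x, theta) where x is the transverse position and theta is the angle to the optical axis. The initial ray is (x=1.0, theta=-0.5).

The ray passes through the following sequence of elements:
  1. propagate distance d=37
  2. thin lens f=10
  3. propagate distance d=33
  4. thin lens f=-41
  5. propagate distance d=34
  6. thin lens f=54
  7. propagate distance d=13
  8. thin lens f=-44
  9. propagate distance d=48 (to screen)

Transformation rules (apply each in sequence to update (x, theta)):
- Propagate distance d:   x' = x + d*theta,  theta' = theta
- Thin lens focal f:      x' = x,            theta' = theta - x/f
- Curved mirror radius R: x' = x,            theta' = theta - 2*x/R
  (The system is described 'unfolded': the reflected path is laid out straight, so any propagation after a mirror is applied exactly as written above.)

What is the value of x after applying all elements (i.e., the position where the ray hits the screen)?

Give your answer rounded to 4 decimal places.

Answer: 197.5736

Derivation:
Initial: x=1.0000 theta=-0.5000
After 1 (propagate distance d=37): x=-17.5000 theta=-0.5000
After 2 (thin lens f=10): x=-17.5000 theta=1.2500
After 3 (propagate distance d=33): x=23.7500 theta=1.2500
After 4 (thin lens f=-41): x=23.7500 theta=75/41 (≈1.8293)
After 5 (propagate distance d=34): x=14095/164 (≈85.9451) theta=75/41 (≈1.8293)
After 6 (thin lens f=54): x=14095/164 (≈85.9451) theta=2105/8856 (≈0.2377)
After 7 (propagate distance d=13): x=788495/8856 (≈89.0351) theta=2105/8856 (≈0.2377)
After 8 (thin lens f=-44): x=788495/8856 (≈89.0351) theta=293705/129888 (≈2.2612)
After 9 (propagate distance d=48 (to screen)): x=19246825/97416 (≈197.5736) theta=293705/129888 (≈2.2612)
Rounded to 4 decimal places: x = 197.5736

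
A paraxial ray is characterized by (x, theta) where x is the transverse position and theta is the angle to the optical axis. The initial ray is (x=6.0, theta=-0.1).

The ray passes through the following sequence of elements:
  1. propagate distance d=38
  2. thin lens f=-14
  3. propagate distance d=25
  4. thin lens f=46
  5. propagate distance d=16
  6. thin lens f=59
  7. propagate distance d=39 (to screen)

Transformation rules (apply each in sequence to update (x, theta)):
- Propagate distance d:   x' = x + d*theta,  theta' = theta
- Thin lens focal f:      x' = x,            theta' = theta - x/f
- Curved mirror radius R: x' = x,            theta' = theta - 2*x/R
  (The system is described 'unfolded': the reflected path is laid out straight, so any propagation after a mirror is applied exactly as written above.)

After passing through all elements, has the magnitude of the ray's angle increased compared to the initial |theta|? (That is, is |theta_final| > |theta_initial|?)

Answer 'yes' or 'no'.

Answer: no

Derivation:
Initial: x=6.0000 theta=-0.1000
After 1 (propagate distance d=38): x=2.2000 theta=-0.1000
After 2 (thin lens f=-14): x=2.2000 theta=2/35 (≈0.0571)
After 3 (propagate distance d=25): x=127/35 (≈3.6286) theta=2/35 (≈0.0571)
After 4 (thin lens f=46): x=127/35 (≈3.6286) theta=-1/46 (≈-0.0217)
After 5 (propagate distance d=16): x=2641/805 (≈3.2807) theta=-1/46 (≈-0.0217)
After 6 (thin lens f=59): x=2641/805 (≈3.2807) theta=-7347/94990 (≈-0.0773)
After 7 (propagate distance d=39 (to screen)): x=5021/18998 (≈0.2643) theta=-7347/94990 (≈-0.0773)
|theta_initial|=0.1000 |theta_final|=7347/94990 (≈0.0773) -> not increased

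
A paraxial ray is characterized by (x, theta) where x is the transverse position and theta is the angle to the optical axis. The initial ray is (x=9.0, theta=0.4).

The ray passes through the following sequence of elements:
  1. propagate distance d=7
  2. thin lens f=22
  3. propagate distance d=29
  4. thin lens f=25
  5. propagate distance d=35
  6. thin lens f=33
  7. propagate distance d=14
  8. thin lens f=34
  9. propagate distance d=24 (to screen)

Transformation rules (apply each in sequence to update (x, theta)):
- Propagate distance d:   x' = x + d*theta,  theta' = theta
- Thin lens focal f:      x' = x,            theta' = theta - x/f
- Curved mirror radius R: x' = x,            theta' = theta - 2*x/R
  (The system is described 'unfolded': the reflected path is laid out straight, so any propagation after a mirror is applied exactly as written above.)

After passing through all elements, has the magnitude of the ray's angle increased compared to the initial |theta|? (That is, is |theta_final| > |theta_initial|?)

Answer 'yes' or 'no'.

Initial: x=9.0000 theta=0.4000
After 1 (propagate distance d=7): x=11.8000 theta=0.4000
After 2 (thin lens f=22): x=11.8000 theta=-3/22 (≈-0.1364)
After 3 (propagate distance d=29): x=863/110 (≈7.8455) theta=-3/22 (≈-0.1364)
After 4 (thin lens f=25): x=863/110 (≈7.8455) theta=-619/1375 (≈-0.4502)
After 5 (propagate distance d=35): x=-4351/550 (≈-7.9109) theta=-619/1375 (≈-0.4502)
After 6 (thin lens f=33): x=-4351/550 (≈-7.9109) theta=-19099/90750 (≈-0.2105)
After 7 (propagate distance d=14): x=-985301/90750 (≈-10.8573) theta=-19099/90750 (≈-0.2105)
After 8 (thin lens f=34): x=-985301/90750 (≈-10.8573) theta=67187/617100 (≈0.1089)
After 9 (propagate distance d=24 (to screen)): x=-12718897/1542750 (≈-8.2443) theta=67187/617100 (≈0.1089)
|theta_initial|=0.4000 |theta_final|=67187/617100 (≈0.1089) -> not increased

Answer: no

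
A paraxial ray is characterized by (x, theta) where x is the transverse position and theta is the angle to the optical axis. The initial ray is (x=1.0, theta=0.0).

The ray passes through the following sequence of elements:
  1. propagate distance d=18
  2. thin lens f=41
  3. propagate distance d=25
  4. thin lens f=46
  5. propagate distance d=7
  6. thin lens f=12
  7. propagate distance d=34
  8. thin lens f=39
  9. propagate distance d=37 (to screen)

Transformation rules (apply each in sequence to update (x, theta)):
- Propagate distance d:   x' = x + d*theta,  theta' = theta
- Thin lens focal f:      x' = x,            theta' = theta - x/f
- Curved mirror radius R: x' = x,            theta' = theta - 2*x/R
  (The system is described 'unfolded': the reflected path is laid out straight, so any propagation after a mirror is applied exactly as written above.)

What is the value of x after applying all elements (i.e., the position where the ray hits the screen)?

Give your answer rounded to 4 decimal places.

Answer: -1.7824

Derivation:
Initial: x=1.0000 theta=0.0000
After 1 (propagate distance d=18): x=1.0000 theta=0.0000
After 2 (thin lens f=41): x=1.0000 theta=-1/41 (≈-0.0244)
After 3 (propagate distance d=25): x=16/41 (≈0.3902) theta=-1/41 (≈-0.0244)
After 4 (thin lens f=46): x=16/41 (≈0.3902) theta=-31/943 (≈-0.0329)
After 5 (propagate distance d=7): x=151/943 (≈0.1601) theta=-31/943 (≈-0.0329)
After 6 (thin lens f=12): x=151/943 (≈0.1601) theta=-523/11316 (≈-0.0462)
After 7 (propagate distance d=34): x=-7985/5658 (≈-1.4113) theta=-523/11316 (≈-0.0462)
After 8 (thin lens f=39): x=-7985/5658 (≈-1.4113) theta=-4427/441324 (≈-0.0100)
After 9 (propagate distance d=37 (to screen)): x=-786629/441324 (≈-1.7824) theta=-4427/441324 (≈-0.0100)
Rounded to 4 decimal places: x = -1.7824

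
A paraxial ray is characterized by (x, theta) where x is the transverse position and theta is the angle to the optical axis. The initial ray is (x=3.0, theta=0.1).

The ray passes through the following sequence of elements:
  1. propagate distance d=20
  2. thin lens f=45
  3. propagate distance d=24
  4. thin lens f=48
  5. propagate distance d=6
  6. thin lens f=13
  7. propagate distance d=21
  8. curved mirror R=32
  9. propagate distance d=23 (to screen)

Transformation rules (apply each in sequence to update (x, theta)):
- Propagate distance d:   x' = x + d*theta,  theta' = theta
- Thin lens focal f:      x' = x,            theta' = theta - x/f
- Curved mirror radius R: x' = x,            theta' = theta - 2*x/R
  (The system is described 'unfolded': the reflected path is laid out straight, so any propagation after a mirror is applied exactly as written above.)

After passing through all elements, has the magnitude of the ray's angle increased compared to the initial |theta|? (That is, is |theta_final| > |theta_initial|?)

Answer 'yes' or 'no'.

Initial: x=3.0000 theta=0.1000
After 1 (propagate distance d=20): x=5.0000 theta=0.1000
After 2 (thin lens f=45): x=5.0000 theta=-1/90 (≈-0.0111)
After 3 (propagate distance d=24): x=71/15 (≈4.7333) theta=-1/90 (≈-0.0111)
After 4 (thin lens f=48): x=71/15 (≈4.7333) theta=-79/720 (≈-0.1097)
After 5 (propagate distance d=6): x=4.0750 theta=-79/720 (≈-0.1097)
After 6 (thin lens f=13): x=4.0750 theta=-3961/9360 (≈-0.4232)
After 7 (propagate distance d=21): x=-15013/3120 (≈-4.8119) theta=-3961/9360 (≈-0.4232)
After 8 (curved mirror R=32): x=-15013/3120 (≈-4.8119) theta=-18337/149760 (≈-0.1224)
After 9 (propagate distance d=23 (to screen)): x=-17575/2304 (≈-7.6280) theta=-18337/149760 (≈-0.1224)
|theta_initial|=0.1000 |theta_final|=18337/149760 (≈0.1224) -> increased

Answer: yes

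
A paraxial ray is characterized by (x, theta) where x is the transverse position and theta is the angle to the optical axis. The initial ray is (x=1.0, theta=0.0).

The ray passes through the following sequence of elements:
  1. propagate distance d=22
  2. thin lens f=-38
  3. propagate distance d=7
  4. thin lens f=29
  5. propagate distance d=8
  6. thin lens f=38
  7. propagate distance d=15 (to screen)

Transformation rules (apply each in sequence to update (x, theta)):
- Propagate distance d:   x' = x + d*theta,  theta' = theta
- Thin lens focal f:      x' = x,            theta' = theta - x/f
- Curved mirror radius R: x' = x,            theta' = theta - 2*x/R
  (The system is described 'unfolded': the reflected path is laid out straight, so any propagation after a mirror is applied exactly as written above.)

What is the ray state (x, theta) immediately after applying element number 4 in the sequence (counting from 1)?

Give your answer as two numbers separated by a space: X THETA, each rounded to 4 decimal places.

Initial: x=1.0000 theta=0.0000
After 1 (propagate distance d=22): x=1.0000 theta=0.0000
After 2 (thin lens f=-38): x=1.0000 theta=1/38 (≈0.0263)
After 3 (propagate distance d=7): x=45/38 (≈1.1842) theta=1/38 (≈0.0263)
After 4 (thin lens f=29): x=45/38 (≈1.1842) theta=-8/551 (≈-0.0145)
Rounded to 4 decimal places: x = 1.1842, theta = -0.0145

Answer: 1.1842 -0.0145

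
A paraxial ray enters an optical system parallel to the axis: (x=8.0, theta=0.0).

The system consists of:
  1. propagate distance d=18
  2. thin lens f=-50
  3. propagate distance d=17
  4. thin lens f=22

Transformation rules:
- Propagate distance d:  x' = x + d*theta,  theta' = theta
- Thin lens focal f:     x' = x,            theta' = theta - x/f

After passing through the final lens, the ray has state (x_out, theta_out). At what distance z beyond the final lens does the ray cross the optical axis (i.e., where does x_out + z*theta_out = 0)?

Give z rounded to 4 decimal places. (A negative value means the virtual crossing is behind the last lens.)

Answer: 32.7556

Derivation:
Initial: x=8.0000 theta=0.0000
After 1 (propagate distance d=18): x=8.0000 theta=0.0000
After 2 (thin lens f=-50): x=8.0000 theta=0.1600
After 3 (propagate distance d=17): x=10.7200 theta=0.1600
After 4 (thin lens f=22): x=10.7200 theta=-18/55 (≈-0.3273)
z_focus = -x_out/theta_out = -(10.7200)/(-18/55) = 1474/45 ≈ 32.7556
Rounded to 4 decimal places: z = 32.7556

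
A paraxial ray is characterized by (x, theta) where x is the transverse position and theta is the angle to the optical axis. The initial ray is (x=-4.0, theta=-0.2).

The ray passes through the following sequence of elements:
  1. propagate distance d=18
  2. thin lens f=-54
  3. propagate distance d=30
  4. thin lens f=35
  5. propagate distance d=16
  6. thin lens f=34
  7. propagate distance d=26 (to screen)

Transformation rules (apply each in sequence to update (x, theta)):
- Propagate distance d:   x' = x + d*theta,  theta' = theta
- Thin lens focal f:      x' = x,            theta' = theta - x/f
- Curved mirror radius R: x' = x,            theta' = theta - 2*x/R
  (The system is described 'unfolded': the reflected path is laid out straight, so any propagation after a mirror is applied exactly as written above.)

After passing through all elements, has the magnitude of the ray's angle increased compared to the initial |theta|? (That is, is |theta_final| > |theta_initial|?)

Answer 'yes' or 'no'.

Initial: x=-4.0000 theta=-0.2000
After 1 (propagate distance d=18): x=-7.6000 theta=-0.2000
After 2 (thin lens f=-54): x=-7.6000 theta=-46/135 (≈-0.3407)
After 3 (propagate distance d=30): x=-802/45 (≈-17.8222) theta=-46/135 (≈-0.3407)
After 4 (thin lens f=35): x=-802/45 (≈-17.8222) theta=796/4725 (≈0.1685)
After 5 (propagate distance d=16): x=-71474/4725 (≈-15.1268) theta=796/4725 (≈0.1685)
After 6 (thin lens f=34): x=-71474/4725 (≈-15.1268) theta=16423/26775 (≈0.6134)
After 7 (propagate distance d=26 (to screen)): x=65936/80325 (≈0.8209) theta=16423/26775 (≈0.6134)
|theta_initial|=0.2000 |theta_final|=16423/26775 (≈0.6134) -> increased

Answer: yes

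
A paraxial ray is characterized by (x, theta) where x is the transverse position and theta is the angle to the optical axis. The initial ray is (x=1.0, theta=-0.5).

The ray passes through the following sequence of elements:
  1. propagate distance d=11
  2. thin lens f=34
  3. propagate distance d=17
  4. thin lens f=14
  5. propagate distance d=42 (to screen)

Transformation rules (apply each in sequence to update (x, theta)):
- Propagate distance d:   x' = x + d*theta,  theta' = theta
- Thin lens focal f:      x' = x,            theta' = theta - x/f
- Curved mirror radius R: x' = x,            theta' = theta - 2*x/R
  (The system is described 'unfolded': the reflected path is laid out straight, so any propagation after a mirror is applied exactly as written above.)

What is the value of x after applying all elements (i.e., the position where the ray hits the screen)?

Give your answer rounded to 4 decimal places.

Answer: 6.0588

Derivation:
Initial: x=1.0000 theta=-0.5000
After 1 (propagate distance d=11): x=-4.5000 theta=-0.5000
After 2 (thin lens f=34): x=-4.5000 theta=-25/68 (≈-0.3676)
After 3 (propagate distance d=17): x=-10.7500 theta=-25/68 (≈-0.3676)
After 4 (thin lens f=14): x=-10.7500 theta=381/952 (≈0.4002)
After 5 (propagate distance d=42 (to screen)): x=103/17 (≈6.0588) theta=381/952 (≈0.4002)
Rounded to 4 decimal places: x = 6.0588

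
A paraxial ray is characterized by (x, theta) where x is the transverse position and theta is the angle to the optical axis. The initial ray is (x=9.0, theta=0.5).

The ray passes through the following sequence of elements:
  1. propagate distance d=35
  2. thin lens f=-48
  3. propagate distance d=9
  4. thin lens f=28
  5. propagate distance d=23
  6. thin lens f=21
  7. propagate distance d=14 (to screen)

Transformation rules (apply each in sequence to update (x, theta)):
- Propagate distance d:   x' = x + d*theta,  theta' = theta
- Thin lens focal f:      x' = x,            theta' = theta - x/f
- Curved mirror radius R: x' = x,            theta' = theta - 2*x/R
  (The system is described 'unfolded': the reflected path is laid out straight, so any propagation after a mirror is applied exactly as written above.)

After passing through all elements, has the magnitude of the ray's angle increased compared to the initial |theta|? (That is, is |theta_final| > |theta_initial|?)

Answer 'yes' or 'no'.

Answer: yes

Derivation:
Initial: x=9.0000 theta=0.5000
After 1 (propagate distance d=35): x=26.5000 theta=0.5000
After 2 (thin lens f=-48): x=26.5000 theta=101/96 (≈1.0521)
After 3 (propagate distance d=9): x=1151/32 (≈35.9688) theta=101/96 (≈1.0521)
After 4 (thin lens f=28): x=1151/32 (≈35.9688) theta=-625/2688 (≈-0.2325)
After 5 (propagate distance d=23): x=82309/2688 (≈30.6209) theta=-625/2688 (≈-0.2325)
After 6 (thin lens f=21): x=82309/2688 (≈30.6209) theta=-47717/28224 (≈-1.6907)
After 7 (propagate distance d=14 (to screen)): x=56059/8064 (≈6.9518) theta=-47717/28224 (≈-1.6907)
|theta_initial|=0.5000 |theta_final|=47717/28224 (≈1.6907) -> increased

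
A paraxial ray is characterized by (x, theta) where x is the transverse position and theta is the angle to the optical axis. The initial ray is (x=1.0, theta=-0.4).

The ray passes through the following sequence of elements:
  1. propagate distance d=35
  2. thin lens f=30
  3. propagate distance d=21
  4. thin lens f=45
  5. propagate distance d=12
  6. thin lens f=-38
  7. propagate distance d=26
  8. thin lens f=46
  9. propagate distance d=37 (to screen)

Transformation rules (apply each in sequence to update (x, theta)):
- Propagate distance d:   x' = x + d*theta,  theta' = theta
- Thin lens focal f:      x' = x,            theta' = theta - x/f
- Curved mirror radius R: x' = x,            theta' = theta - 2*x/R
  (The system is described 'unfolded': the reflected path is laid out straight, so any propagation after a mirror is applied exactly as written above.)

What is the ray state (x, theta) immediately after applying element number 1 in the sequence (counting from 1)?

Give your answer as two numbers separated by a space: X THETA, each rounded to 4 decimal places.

Initial: x=1.0000 theta=-0.4000
After 1 (propagate distance d=35): x=-13.0000 theta=-0.4000
Rounded to 4 decimal places: x = -13.0000, theta = -0.4000

Answer: -13.0000 -0.4000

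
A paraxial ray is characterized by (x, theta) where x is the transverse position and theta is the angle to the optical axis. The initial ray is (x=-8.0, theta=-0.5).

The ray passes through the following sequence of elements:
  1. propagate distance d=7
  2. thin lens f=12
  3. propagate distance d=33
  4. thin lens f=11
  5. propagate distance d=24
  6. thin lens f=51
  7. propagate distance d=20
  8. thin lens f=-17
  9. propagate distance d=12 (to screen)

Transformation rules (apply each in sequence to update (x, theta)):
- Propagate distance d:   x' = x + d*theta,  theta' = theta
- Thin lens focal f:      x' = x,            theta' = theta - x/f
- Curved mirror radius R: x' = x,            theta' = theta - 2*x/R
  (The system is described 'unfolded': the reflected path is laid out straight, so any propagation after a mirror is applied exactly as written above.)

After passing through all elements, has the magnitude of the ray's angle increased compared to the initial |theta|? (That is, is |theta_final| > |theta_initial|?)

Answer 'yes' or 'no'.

Initial: x=-8.0000 theta=-0.5000
After 1 (propagate distance d=7): x=-11.5000 theta=-0.5000
After 2 (thin lens f=12): x=-11.5000 theta=11/24 (≈0.4583)
After 3 (propagate distance d=33): x=3.6250 theta=11/24 (≈0.4583)
After 4 (thin lens f=11): x=3.6250 theta=17/132 (≈0.1288)
After 5 (propagate distance d=24): x=591/88 (≈6.7159) theta=17/132 (≈0.1288)
After 6 (thin lens f=51): x=591/88 (≈6.7159) theta=-13/4488 (≈-0.0029)
After 7 (propagate distance d=20): x=29881/4488 (≈6.6580) theta=-13/4488 (≈-0.0029)
After 8 (thin lens f=-17): x=29881/4488 (≈6.6580) theta=7415/19074 (≈0.3887)
After 9 (propagate distance d=12 (to screen)): x=863897/76296 (≈11.3230) theta=7415/19074 (≈0.3887)
|theta_initial|=0.5000 |theta_final|=7415/19074 (≈0.3887) -> not increased

Answer: no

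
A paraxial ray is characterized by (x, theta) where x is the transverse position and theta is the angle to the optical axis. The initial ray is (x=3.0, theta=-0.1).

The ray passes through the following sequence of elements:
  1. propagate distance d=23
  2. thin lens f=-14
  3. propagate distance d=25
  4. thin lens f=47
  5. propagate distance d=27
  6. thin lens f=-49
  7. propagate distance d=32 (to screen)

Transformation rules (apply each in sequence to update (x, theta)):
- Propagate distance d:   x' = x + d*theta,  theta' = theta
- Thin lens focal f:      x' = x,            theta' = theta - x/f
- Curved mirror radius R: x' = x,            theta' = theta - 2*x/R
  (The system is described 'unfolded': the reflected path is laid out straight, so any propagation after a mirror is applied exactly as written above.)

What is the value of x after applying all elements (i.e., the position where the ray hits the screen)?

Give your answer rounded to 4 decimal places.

Answer: -3.8441

Derivation:
Initial: x=3.0000 theta=-0.1000
After 1 (propagate distance d=23): x=0.7000 theta=-0.1000
After 2 (thin lens f=-14): x=0.7000 theta=-0.0500
After 3 (propagate distance d=25): x=-0.5500 theta=-0.0500
After 4 (thin lens f=47): x=-0.5500 theta=-9/235 (≈-0.0383)
After 5 (propagate distance d=27): x=-1489/940 (≈-1.5840) theta=-9/235 (≈-0.0383)
After 6 (thin lens f=-49): x=-1489/940 (≈-1.5840) theta=-3253/46060 (≈-0.0706)
After 7 (propagate distance d=32 (to screen)): x=-177057/46060 (≈-3.8441) theta=-3253/46060 (≈-0.0706)
Rounded to 4 decimal places: x = -3.8441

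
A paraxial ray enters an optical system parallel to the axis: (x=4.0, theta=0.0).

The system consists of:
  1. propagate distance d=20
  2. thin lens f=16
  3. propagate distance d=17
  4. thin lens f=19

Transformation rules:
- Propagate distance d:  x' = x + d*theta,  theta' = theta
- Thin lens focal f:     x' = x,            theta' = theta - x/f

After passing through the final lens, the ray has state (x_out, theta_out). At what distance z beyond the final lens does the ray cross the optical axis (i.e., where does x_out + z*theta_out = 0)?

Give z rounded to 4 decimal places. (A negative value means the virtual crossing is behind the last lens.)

Answer: -1.0556

Derivation:
Initial: x=4.0000 theta=0.0000
After 1 (propagate distance d=20): x=4.0000 theta=0.0000
After 2 (thin lens f=16): x=4.0000 theta=-0.2500
After 3 (propagate distance d=17): x=-0.2500 theta=-0.2500
After 4 (thin lens f=19): x=-0.2500 theta=-9/38 (≈-0.2368)
z_focus = -x_out/theta_out = -(-0.2500)/(-9/38) = -19/18 ≈ -1.0556
Rounded to 4 decimal places: z = -1.0556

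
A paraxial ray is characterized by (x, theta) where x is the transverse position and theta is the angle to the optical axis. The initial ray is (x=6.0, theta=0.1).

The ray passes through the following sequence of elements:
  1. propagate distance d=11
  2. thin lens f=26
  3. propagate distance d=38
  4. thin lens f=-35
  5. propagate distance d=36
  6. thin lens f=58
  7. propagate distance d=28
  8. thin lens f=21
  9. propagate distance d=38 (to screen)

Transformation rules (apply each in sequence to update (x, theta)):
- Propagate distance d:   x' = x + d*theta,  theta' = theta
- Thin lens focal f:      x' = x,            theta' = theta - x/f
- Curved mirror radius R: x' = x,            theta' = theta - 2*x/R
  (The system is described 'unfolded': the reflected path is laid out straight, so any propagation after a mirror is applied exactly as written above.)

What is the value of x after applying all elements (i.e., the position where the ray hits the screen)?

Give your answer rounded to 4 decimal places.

Answer: 3.1270

Derivation:
Initial: x=6.0000 theta=0.1000
After 1 (propagate distance d=11): x=7.1000 theta=0.1000
After 2 (thin lens f=26): x=7.1000 theta=-9/52 (≈-0.1731)
After 3 (propagate distance d=38): x=34/65 (≈0.5231) theta=-9/52 (≈-0.1731)
After 4 (thin lens f=-35): x=34/65 (≈0.5231) theta=-1439/9100 (≈-0.1581)
After 5 (propagate distance d=36): x=-11761/2275 (≈-5.1697) theta=-1439/9100 (≈-0.1581)
After 6 (thin lens f=58): x=-11761/2275 (≈-5.1697) theta=-18209/263900 (≈-0.0690)
After 7 (propagate distance d=28): x=-468532/65975 (≈-7.1017) theta=-18209/263900 (≈-0.0690)
After 8 (thin lens f=21): x=-468532/65975 (≈-7.1017) theta=1491739/5541900 (≈0.2692)
After 9 (propagate distance d=38 (to screen)): x=8664697/2770950 (≈3.1270) theta=1491739/5541900 (≈0.2692)
Rounded to 4 decimal places: x = 3.1270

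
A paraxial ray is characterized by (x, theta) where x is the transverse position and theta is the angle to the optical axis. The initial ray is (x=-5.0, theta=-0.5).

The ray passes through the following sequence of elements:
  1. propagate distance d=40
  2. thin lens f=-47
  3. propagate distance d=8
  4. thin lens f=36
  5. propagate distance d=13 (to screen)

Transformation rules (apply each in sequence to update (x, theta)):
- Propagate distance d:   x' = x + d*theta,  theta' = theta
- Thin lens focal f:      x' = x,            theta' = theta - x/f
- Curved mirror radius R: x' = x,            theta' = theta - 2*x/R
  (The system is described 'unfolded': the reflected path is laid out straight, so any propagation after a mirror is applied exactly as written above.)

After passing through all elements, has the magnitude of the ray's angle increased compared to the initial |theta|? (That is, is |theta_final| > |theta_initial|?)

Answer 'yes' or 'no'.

Answer: no

Derivation:
Initial: x=-5.0000 theta=-0.5000
After 1 (propagate distance d=40): x=-25.0000 theta=-0.5000
After 2 (thin lens f=-47): x=-25.0000 theta=-97/94 (≈-1.0319)
After 3 (propagate distance d=8): x=-1563/47 (≈-33.2553) theta=-97/94 (≈-1.0319)
After 4 (thin lens f=36): x=-1563/47 (≈-33.2553) theta=-61/564 (≈-0.1082)
After 5 (propagate distance d=13 (to screen)): x=-19549/564 (≈-34.6613) theta=-61/564 (≈-0.1082)
|theta_initial|=0.5000 |theta_final|=61/564 (≈0.1082) -> not increased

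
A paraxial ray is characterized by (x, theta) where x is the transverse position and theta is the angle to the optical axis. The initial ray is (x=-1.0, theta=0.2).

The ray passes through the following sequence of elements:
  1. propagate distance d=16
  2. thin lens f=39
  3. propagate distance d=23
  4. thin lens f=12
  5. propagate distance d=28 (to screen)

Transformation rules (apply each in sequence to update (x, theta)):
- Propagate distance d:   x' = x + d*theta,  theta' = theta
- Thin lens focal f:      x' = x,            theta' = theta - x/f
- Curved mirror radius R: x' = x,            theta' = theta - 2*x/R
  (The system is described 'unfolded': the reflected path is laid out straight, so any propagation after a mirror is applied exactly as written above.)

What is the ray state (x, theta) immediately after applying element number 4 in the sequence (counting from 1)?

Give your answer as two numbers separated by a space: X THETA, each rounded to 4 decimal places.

Answer: 5.5026 -0.3150

Derivation:
Initial: x=-1.0000 theta=0.2000
After 1 (propagate distance d=16): x=2.2000 theta=0.2000
After 2 (thin lens f=39): x=2.2000 theta=28/195 (≈0.1436)
After 3 (propagate distance d=23): x=1073/195 (≈5.5026) theta=28/195 (≈0.1436)
After 4 (thin lens f=12): x=1073/195 (≈5.5026) theta=-737/2340 (≈-0.3150)
Rounded to 4 decimal places: x = 5.5026, theta = -0.3150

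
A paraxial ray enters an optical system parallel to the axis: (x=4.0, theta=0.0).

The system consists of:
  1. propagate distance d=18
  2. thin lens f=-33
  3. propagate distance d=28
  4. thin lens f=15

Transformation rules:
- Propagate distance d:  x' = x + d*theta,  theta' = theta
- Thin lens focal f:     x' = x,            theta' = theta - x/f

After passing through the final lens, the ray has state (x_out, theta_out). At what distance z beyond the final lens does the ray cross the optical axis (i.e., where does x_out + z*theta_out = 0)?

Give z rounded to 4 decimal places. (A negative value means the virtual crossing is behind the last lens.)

Initial: x=4.0000 theta=0.0000
After 1 (propagate distance d=18): x=4.0000 theta=0.0000
After 2 (thin lens f=-33): x=4.0000 theta=4/33 (≈0.1212)
After 3 (propagate distance d=28): x=244/33 (≈7.3939) theta=4/33 (≈0.1212)
After 4 (thin lens f=15): x=244/33 (≈7.3939) theta=-184/495 (≈-0.3717)
z_focus = -x_out/theta_out = -(244/33)/(-184/495) = 915/46 ≈ 19.8913
Rounded to 4 decimal places: z = 19.8913

Answer: 19.8913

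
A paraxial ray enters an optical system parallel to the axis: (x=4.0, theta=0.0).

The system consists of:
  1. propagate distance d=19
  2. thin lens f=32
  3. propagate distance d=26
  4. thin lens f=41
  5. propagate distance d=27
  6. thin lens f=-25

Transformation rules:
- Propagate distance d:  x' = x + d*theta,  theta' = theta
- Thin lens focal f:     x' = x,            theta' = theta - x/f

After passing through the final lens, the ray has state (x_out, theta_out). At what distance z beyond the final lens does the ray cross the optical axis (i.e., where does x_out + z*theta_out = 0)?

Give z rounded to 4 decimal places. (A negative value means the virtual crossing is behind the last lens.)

Initial: x=4.0000 theta=0.0000
After 1 (propagate distance d=19): x=4.0000 theta=0.0000
After 2 (thin lens f=32): x=4.0000 theta=-0.1250
After 3 (propagate distance d=26): x=0.7500 theta=-0.1250
After 4 (thin lens f=41): x=0.7500 theta=-47/328 (≈-0.1433)
After 5 (propagate distance d=27): x=-1023/328 (≈-3.1189) theta=-47/328 (≈-0.1433)
After 6 (thin lens f=-25): x=-1023/328 (≈-3.1189) theta=-1099/4100 (≈-0.2680)
z_focus = -x_out/theta_out = -(-1023/328)/(-1099/4100) = -25575/2198 ≈ -11.6356
Rounded to 4 decimal places: z = -11.6356

Answer: -11.6356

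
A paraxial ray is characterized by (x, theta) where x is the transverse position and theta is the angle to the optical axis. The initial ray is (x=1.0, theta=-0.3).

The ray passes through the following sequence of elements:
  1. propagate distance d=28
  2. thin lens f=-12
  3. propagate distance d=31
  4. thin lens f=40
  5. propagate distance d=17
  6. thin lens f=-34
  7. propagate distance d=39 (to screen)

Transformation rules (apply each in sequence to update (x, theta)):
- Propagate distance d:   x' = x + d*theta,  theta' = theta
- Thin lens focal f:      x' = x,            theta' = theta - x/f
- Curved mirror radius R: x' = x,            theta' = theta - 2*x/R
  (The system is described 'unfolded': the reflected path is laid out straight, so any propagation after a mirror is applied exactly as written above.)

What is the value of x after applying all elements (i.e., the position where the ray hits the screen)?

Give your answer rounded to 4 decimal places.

Initial: x=1.0000 theta=-0.3000
After 1 (propagate distance d=28): x=-7.4000 theta=-0.3000
After 2 (thin lens f=-12): x=-7.4000 theta=-11/12 (≈-0.9167)
After 3 (propagate distance d=31): x=-2149/60 (≈-35.8167) theta=-11/12 (≈-0.9167)
After 4 (thin lens f=40): x=-2149/60 (≈-35.8167) theta=-17/800 (≈-0.0213)
After 5 (propagate distance d=17): x=-86827/2400 (≈-36.1779) theta=-17/800 (≈-0.0213)
After 6 (thin lens f=-34): x=-86827/2400 (≈-36.1779) theta=-88561/81600 (≈-1.0853)
After 7 (propagate distance d=39 (to screen)): x=-6405997/81600 (≈-78.5049) theta=-88561/81600 (≈-1.0853)
Rounded to 4 decimal places: x = -78.5049

Answer: -78.5049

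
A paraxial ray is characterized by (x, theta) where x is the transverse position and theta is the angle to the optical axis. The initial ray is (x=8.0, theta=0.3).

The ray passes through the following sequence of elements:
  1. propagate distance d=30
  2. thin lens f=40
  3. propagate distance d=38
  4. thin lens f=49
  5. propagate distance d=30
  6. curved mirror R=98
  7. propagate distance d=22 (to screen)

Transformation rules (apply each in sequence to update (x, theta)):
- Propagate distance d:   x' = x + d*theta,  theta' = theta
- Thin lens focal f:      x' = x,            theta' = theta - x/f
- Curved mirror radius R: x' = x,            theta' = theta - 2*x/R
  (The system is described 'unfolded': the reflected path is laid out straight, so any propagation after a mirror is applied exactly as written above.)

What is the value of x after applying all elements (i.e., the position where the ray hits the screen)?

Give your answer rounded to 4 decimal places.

Initial: x=8.0000 theta=0.3000
After 1 (propagate distance d=30): x=17.0000 theta=0.3000
After 2 (thin lens f=40): x=17.0000 theta=-0.1250
After 3 (propagate distance d=38): x=12.2500 theta=-0.1250
After 4 (thin lens f=49): x=12.2500 theta=-0.3750
After 5 (propagate distance d=30): x=1.0000 theta=-0.3750
After 6 (curved mirror R=98): x=1.0000 theta=-155/392 (≈-0.3954)
After 7 (propagate distance d=22 (to screen)): x=-1509/196 (≈-7.6990) theta=-155/392 (≈-0.3954)
Rounded to 4 decimal places: x = -7.6990

Answer: -7.6990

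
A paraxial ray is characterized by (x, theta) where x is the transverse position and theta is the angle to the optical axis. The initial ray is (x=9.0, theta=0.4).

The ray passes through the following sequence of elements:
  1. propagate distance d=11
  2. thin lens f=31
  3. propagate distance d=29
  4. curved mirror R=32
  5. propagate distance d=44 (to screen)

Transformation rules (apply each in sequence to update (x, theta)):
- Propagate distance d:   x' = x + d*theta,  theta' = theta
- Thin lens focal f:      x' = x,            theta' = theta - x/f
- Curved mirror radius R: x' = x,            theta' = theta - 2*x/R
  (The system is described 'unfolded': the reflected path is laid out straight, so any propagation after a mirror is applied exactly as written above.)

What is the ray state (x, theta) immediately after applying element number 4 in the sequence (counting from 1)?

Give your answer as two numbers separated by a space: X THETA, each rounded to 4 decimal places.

Initial: x=9.0000 theta=0.4000
After 1 (propagate distance d=11): x=13.4000 theta=0.4000
After 2 (thin lens f=31): x=13.4000 theta=-1/31 (≈-0.0323)
After 3 (propagate distance d=29): x=1932/155 (≈12.4645) theta=-1/31 (≈-0.0323)
After 4 (curved mirror R=32): x=1932/155 (≈12.4645) theta=-503/620 (≈-0.8113)
Rounded to 4 decimal places: x = 12.4645, theta = -0.8113

Answer: 12.4645 -0.8113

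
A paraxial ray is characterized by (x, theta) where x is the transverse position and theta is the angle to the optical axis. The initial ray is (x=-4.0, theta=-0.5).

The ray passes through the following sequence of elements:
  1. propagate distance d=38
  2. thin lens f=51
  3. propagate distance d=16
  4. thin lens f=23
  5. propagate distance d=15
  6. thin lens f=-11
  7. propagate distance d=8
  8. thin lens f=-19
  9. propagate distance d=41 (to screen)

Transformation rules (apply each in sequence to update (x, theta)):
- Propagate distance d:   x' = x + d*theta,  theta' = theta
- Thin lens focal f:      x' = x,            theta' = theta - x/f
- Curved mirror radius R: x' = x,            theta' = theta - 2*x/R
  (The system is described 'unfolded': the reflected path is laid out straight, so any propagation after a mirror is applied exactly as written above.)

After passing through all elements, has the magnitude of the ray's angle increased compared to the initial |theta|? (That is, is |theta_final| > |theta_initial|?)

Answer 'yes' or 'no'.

Initial: x=-4.0000 theta=-0.5000
After 1 (propagate distance d=38): x=-23.0000 theta=-0.5000
After 2 (thin lens f=51): x=-23.0000 theta=-5/102 (≈-0.0490)
After 3 (propagate distance d=16): x=-1213/51 (≈-23.7843) theta=-5/102 (≈-0.0490)
After 4 (thin lens f=23): x=-1213/51 (≈-23.7843) theta=2311/2346 (≈0.9851)
After 5 (propagate distance d=15): x=-21133/2346 (≈-9.0081) theta=2311/2346 (≈0.9851)
After 6 (thin lens f=-11): x=-21133/2346 (≈-9.0081) theta=2144/12903 (≈0.1662)
After 7 (propagate distance d=8): x=-66053/8602 (≈-7.6788) theta=2144/12903 (≈0.1662)
After 8 (thin lens f=-19): x=-66053/8602 (≈-7.6788) theta=-116687/490314 (≈-0.2380)
After 9 (propagate distance d=41 (to screen)): x=-4274594/245157 (≈-17.4361) theta=-116687/490314 (≈-0.2380)
|theta_initial|=0.5000 |theta_final|=116687/490314 (≈0.2380) -> not increased

Answer: no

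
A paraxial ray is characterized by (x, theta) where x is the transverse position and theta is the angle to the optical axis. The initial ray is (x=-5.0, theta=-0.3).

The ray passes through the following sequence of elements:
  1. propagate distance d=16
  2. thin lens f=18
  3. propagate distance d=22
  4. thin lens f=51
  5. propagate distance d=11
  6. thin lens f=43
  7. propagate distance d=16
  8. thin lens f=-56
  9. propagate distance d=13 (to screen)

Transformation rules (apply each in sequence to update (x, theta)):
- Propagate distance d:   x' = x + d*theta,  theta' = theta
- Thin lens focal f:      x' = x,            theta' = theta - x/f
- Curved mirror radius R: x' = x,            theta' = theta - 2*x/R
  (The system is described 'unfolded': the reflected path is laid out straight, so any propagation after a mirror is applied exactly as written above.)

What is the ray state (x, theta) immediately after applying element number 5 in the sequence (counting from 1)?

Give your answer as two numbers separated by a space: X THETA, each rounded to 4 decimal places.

Initial: x=-5.0000 theta=-0.3000
After 1 (propagate distance d=16): x=-9.8000 theta=-0.3000
After 2 (thin lens f=18): x=-9.8000 theta=11/45 (≈0.2444)
After 3 (propagate distance d=22): x=-199/45 (≈-4.4222) theta=11/45 (≈0.2444)
After 4 (thin lens f=51): x=-199/45 (≈-4.4222) theta=152/459 (≈0.3312)
After 5 (propagate distance d=11): x=-1789/2295 (≈-0.7795) theta=152/459 (≈0.3312)
Rounded to 4 decimal places: x = -0.7795, theta = 0.3312

Answer: -0.7795 0.3312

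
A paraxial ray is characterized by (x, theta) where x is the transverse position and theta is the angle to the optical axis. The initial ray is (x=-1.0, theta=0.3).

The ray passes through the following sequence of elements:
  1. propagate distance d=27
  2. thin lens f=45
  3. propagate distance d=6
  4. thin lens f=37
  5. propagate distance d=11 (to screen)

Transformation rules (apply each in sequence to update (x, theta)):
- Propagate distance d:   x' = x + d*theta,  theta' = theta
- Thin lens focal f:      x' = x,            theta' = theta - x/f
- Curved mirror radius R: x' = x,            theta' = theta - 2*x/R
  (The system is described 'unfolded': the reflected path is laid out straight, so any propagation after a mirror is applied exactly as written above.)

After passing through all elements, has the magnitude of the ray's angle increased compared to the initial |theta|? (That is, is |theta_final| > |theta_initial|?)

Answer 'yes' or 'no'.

Initial: x=-1.0000 theta=0.3000
After 1 (propagate distance d=27): x=7.1000 theta=0.3000
After 2 (thin lens f=45): x=7.1000 theta=32/225 (≈0.1422)
After 3 (propagate distance d=6): x=1193/150 (≈7.9533) theta=32/225 (≈0.1422)
After 4 (thin lens f=37): x=1193/150 (≈7.9533) theta=-1211/16650 (≈-0.0727)
After 5 (propagate distance d=11 (to screen)): x=59551/8325 (≈7.1533) theta=-1211/16650 (≈-0.0727)
|theta_initial|=0.3000 |theta_final|=1211/16650 (≈0.0727) -> not increased

Answer: no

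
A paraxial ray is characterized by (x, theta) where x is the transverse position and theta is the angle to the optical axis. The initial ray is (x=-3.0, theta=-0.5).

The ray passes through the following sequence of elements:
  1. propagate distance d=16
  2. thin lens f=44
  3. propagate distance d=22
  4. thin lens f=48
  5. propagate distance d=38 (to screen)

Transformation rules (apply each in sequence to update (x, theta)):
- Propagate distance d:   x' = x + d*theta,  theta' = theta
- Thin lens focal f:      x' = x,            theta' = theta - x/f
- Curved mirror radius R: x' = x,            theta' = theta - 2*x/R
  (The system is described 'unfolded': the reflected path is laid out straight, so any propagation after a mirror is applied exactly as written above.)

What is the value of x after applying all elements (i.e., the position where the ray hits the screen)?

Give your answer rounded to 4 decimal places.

Initial: x=-3.0000 theta=-0.5000
After 1 (propagate distance d=16): x=-11.0000 theta=-0.5000
After 2 (thin lens f=44): x=-11.0000 theta=-0.2500
After 3 (propagate distance d=22): x=-16.5000 theta=-0.2500
After 4 (thin lens f=48): x=-16.5000 theta=3/32 (≈0.0938)
After 5 (propagate distance d=38 (to screen)): x=-12.9375 theta=3/32 (≈0.0938)
Rounded to 4 decimal places: x = -12.9375

Answer: -12.9375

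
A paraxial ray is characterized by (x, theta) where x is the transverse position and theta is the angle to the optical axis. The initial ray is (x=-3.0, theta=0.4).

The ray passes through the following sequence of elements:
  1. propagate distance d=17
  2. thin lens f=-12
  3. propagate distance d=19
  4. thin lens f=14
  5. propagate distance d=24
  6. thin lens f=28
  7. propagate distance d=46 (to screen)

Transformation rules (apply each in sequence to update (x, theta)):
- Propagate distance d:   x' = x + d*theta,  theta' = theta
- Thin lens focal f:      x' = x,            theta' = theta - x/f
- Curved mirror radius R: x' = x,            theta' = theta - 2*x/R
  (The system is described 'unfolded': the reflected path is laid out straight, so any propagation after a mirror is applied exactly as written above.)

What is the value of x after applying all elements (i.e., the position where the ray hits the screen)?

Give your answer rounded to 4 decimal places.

Initial: x=-3.0000 theta=0.4000
After 1 (propagate distance d=17): x=3.8000 theta=0.4000
After 2 (thin lens f=-12): x=3.8000 theta=43/60 (≈0.7167)
After 3 (propagate distance d=19): x=209/12 (≈17.4167) theta=43/60 (≈0.7167)
After 4 (thin lens f=14): x=209/12 (≈17.4167) theta=-443/840 (≈-0.5274)
After 5 (propagate distance d=24): x=1999/420 (≈4.7595) theta=-443/840 (≈-0.5274)
After 6 (thin lens f=28): x=1999/420 (≈4.7595) theta=-8201/11760 (≈-0.6974)
After 7 (propagate distance d=46 (to screen)): x=-160637/5880 (≈-27.3192) theta=-8201/11760 (≈-0.6974)
Rounded to 4 decimal places: x = -27.3192

Answer: -27.3192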